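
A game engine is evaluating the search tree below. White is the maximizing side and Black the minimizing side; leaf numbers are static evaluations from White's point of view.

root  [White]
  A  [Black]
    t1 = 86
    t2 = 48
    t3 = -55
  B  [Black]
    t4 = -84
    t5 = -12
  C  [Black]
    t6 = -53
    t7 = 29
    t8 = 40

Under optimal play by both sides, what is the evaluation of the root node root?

-53

A (Black): min(86, 48, -55) = -55
B (Black): min(-84, -12) = -84
C (Black): min(-53, 29, 40) = -53
root (White): max(-55, -84, -53) = -53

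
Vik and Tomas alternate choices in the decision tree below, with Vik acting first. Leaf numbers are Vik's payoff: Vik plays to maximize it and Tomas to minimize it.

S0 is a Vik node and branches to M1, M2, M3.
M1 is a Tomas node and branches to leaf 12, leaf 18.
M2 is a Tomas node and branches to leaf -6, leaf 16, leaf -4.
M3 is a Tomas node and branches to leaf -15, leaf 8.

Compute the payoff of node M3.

-15

M3 (Tomas): min(-15, 8) = -15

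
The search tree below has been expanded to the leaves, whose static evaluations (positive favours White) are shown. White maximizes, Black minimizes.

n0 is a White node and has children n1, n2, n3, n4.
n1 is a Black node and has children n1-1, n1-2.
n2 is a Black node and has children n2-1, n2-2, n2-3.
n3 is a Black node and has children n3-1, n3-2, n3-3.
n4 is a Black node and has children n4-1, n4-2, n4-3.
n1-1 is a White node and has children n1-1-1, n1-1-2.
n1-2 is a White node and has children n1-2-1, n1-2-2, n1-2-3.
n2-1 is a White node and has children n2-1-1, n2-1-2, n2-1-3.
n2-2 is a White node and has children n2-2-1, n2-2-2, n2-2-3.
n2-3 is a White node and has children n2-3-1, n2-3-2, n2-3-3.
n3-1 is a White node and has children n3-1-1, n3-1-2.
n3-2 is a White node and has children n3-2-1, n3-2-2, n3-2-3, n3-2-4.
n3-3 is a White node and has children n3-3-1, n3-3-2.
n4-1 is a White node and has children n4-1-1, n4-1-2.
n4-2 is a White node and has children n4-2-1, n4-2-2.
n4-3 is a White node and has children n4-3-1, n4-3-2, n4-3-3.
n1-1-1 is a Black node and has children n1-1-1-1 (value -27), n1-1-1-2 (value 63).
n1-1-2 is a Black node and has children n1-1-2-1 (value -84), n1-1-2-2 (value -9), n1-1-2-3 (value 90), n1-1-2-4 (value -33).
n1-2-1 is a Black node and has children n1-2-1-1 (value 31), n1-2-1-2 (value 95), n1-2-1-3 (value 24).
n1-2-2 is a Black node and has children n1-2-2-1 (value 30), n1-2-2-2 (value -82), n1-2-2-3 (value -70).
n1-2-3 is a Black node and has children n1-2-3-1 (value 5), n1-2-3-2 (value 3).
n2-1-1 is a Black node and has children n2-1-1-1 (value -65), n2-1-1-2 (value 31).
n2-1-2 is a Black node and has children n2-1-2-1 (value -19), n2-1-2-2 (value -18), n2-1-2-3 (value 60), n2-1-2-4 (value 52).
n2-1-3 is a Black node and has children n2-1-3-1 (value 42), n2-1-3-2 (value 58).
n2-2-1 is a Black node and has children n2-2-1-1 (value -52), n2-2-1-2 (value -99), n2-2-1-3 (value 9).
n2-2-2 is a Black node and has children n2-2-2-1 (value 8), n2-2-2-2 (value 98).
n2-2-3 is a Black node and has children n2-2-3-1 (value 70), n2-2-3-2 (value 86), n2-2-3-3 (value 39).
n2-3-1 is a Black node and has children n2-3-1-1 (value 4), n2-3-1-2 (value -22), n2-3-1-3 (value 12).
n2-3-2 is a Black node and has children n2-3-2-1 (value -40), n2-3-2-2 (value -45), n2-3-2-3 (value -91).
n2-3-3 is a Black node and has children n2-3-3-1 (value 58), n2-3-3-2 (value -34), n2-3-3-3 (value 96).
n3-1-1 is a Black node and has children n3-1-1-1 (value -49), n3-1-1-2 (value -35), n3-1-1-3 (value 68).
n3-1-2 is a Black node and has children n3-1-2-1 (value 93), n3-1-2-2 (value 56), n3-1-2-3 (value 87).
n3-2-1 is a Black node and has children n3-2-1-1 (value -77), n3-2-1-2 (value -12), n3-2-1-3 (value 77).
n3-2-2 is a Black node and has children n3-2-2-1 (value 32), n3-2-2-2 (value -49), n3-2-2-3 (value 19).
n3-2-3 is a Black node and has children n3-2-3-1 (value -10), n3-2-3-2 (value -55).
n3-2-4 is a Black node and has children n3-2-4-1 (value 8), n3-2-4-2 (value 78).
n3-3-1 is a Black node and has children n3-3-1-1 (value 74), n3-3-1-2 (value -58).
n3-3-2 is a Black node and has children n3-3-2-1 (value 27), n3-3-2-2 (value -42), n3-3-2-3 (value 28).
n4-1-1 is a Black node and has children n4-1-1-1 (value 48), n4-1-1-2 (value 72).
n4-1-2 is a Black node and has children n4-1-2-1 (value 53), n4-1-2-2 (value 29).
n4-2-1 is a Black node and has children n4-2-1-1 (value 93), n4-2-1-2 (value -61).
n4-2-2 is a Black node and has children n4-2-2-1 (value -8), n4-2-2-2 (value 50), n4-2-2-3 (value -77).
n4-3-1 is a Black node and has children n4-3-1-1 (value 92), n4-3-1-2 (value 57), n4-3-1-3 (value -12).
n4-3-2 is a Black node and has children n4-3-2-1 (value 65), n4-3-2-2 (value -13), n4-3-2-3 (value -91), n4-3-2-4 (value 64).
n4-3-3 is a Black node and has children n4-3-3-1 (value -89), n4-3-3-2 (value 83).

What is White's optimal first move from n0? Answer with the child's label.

n2

n1-1-1 (Black): min(-27, 63) = -27
n1-1-2 (Black): min(-84, -9, 90, -33) = -84
n1-1 (White): max(-27, -84) = -27
n1-2-1 (Black): min(31, 95, 24) = 24
n1-2-2 (Black): min(30, -82, -70) = -82
n1-2-3 (Black): min(5, 3) = 3
n1-2 (White): max(24, -82, 3) = 24
n1 (Black): min(-27, 24) = -27
n2-1-1 (Black): min(-65, 31) = -65
n2-1-2 (Black): min(-19, -18, 60, 52) = -19
n2-1-3 (Black): min(42, 58) = 42
n2-1 (White): max(-65, -19, 42) = 42
n2-2-1 (Black): min(-52, -99, 9) = -99
n2-2-2 (Black): min(8, 98) = 8
n2-2-3 (Black): min(70, 86, 39) = 39
n2-2 (White): max(-99, 8, 39) = 39
n2-3-1 (Black): min(4, -22, 12) = -22
n2-3-2 (Black): min(-40, -45, -91) = -91
n2-3-3 (Black): min(58, -34, 96) = -34
n2-3 (White): max(-22, -91, -34) = -22
n2 (Black): min(42, 39, -22) = -22
n3-1-1 (Black): min(-49, -35, 68) = -49
n3-1-2 (Black): min(93, 56, 87) = 56
n3-1 (White): max(-49, 56) = 56
n3-2-1 (Black): min(-77, -12, 77) = -77
n3-2-2 (Black): min(32, -49, 19) = -49
n3-2-3 (Black): min(-10, -55) = -55
n3-2-4 (Black): min(8, 78) = 8
n3-2 (White): max(-77, -49, -55, 8) = 8
n3-3-1 (Black): min(74, -58) = -58
n3-3-2 (Black): min(27, -42, 28) = -42
n3-3 (White): max(-58, -42) = -42
n3 (Black): min(56, 8, -42) = -42
n4-1-1 (Black): min(48, 72) = 48
n4-1-2 (Black): min(53, 29) = 29
n4-1 (White): max(48, 29) = 48
n4-2-1 (Black): min(93, -61) = -61
n4-2-2 (Black): min(-8, 50, -77) = -77
n4-2 (White): max(-61, -77) = -61
n4-3-1 (Black): min(92, 57, -12) = -12
n4-3-2 (Black): min(65, -13, -91, 64) = -91
n4-3-3 (Black): min(-89, 83) = -89
n4-3 (White): max(-12, -91, -89) = -12
n4 (Black): min(48, -61, -12) = -61
n0 (White): max(-27, -22, -42, -61) = -22
White at n0 wants the highest of {n1=-27, n2=-22, n3=-42, n4=-61}, so chooses n2.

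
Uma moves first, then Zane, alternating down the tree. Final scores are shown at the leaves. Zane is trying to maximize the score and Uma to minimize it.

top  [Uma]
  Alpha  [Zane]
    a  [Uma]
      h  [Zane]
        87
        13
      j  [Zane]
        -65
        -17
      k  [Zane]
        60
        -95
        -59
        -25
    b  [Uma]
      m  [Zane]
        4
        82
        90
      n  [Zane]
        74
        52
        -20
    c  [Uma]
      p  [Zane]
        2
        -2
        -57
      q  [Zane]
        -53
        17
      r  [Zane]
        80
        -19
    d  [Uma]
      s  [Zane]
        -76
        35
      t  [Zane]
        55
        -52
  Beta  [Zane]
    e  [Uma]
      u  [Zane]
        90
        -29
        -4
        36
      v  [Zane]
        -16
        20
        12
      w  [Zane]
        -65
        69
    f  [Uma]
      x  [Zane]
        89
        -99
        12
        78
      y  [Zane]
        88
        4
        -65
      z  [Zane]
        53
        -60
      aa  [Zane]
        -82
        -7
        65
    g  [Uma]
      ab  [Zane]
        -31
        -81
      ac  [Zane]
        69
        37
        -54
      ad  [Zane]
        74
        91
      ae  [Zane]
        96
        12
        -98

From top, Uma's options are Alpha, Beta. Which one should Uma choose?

h (Zane): max(87, 13) = 87
j (Zane): max(-65, -17) = -17
k (Zane): max(60, -95, -59, -25) = 60
a (Uma): min(87, -17, 60) = -17
m (Zane): max(4, 82, 90) = 90
n (Zane): max(74, 52, -20) = 74
b (Uma): min(90, 74) = 74
p (Zane): max(2, -2, -57) = 2
q (Zane): max(-53, 17) = 17
r (Zane): max(80, -19) = 80
c (Uma): min(2, 17, 80) = 2
s (Zane): max(-76, 35) = 35
t (Zane): max(55, -52) = 55
d (Uma): min(35, 55) = 35
Alpha (Zane): max(-17, 74, 2, 35) = 74
u (Zane): max(90, -29, -4, 36) = 90
v (Zane): max(-16, 20, 12) = 20
w (Zane): max(-65, 69) = 69
e (Uma): min(90, 20, 69) = 20
x (Zane): max(89, -99, 12, 78) = 89
y (Zane): max(88, 4, -65) = 88
z (Zane): max(53, -60) = 53
aa (Zane): max(-82, -7, 65) = 65
f (Uma): min(89, 88, 53, 65) = 53
ab (Zane): max(-31, -81) = -31
ac (Zane): max(69, 37, -54) = 69
ad (Zane): max(74, 91) = 91
ae (Zane): max(96, 12, -98) = 96
g (Uma): min(-31, 69, 91, 96) = -31
Beta (Zane): max(20, 53, -31) = 53
top (Uma): min(74, 53) = 53
Uma at top wants the lowest of {Alpha=74, Beta=53}, so chooses Beta.

Beta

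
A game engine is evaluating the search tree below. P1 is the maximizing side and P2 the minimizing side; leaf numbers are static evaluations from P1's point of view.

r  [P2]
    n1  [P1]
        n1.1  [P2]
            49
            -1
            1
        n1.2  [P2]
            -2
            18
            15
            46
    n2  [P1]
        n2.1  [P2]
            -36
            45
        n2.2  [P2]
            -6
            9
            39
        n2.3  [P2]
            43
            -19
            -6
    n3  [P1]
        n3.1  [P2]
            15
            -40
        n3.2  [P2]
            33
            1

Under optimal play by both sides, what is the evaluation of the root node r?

-6

n1.1 (P2): min(49, -1, 1) = -1
n1.2 (P2): min(-2, 18, 15, 46) = -2
n1 (P1): max(-1, -2) = -1
n2.1 (P2): min(-36, 45) = -36
n2.2 (P2): min(-6, 9, 39) = -6
n2.3 (P2): min(43, -19, -6) = -19
n2 (P1): max(-36, -6, -19) = -6
n3.1 (P2): min(15, -40) = -40
n3.2 (P2): min(33, 1) = 1
n3 (P1): max(-40, 1) = 1
r (P2): min(-1, -6, 1) = -6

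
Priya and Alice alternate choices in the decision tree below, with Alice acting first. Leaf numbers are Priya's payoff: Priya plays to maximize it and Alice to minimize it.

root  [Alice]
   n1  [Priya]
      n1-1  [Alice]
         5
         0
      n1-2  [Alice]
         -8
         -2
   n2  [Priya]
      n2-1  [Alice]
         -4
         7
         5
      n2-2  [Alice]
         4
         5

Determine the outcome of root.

0

n1-1 (Alice): min(5, 0) = 0
n1-2 (Alice): min(-8, -2) = -8
n1 (Priya): max(0, -8) = 0
n2-1 (Alice): min(-4, 7, 5) = -4
n2-2 (Alice): min(4, 5) = 4
n2 (Priya): max(-4, 4) = 4
root (Alice): min(0, 4) = 0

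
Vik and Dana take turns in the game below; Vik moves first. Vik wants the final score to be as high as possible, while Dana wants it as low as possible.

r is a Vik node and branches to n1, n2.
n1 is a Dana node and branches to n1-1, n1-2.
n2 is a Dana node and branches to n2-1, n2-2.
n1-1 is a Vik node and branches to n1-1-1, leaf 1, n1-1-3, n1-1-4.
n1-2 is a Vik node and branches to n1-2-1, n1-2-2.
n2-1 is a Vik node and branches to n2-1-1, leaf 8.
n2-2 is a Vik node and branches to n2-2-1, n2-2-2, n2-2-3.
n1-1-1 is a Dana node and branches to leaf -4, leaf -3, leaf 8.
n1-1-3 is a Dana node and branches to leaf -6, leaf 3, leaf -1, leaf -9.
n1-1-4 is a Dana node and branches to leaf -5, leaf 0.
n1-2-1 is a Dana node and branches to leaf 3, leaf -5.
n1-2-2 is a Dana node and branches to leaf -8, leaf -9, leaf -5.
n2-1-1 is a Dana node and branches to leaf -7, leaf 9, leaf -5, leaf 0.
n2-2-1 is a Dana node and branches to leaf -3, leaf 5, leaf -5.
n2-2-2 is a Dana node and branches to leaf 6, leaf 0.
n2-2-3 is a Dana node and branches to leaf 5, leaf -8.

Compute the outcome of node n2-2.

n2-2-1 (Dana): min(-3, 5, -5) = -5
n2-2-2 (Dana): min(6, 0) = 0
n2-2-3 (Dana): min(5, -8) = -8
n2-2 (Vik): max(-5, 0, -8) = 0

0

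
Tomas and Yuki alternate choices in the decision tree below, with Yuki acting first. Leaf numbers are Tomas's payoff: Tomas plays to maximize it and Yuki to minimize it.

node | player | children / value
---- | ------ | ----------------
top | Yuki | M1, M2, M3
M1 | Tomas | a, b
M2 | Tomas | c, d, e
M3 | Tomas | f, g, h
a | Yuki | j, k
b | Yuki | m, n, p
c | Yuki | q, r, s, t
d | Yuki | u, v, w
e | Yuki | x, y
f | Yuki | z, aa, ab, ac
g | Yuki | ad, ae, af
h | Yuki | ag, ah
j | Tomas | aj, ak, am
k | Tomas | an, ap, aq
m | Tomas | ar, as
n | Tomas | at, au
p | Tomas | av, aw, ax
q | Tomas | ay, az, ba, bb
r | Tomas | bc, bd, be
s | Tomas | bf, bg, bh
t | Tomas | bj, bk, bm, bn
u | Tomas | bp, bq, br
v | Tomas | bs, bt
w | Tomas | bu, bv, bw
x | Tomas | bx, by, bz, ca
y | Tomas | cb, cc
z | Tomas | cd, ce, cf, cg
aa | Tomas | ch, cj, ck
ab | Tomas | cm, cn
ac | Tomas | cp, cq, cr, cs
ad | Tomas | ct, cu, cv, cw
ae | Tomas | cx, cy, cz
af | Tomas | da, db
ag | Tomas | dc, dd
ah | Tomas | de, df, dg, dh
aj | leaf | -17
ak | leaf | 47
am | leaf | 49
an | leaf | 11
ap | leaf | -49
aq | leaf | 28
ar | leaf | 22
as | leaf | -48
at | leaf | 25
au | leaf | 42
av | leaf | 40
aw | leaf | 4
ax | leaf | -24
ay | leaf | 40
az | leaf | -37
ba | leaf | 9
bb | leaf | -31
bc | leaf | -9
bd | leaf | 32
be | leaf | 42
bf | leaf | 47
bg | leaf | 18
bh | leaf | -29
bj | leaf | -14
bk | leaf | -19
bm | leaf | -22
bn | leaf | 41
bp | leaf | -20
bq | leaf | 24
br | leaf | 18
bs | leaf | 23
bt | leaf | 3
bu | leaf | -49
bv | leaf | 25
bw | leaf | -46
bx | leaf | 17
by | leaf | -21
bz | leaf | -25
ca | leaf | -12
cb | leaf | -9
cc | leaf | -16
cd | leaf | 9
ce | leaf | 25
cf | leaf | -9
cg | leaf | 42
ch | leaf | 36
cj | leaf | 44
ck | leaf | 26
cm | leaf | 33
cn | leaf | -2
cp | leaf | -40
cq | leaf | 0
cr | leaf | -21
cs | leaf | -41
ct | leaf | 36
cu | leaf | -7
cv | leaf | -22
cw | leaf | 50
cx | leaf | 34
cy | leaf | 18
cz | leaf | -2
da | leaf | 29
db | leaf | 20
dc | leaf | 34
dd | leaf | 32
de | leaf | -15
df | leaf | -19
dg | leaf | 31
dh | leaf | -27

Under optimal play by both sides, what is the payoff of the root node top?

28

j (Tomas): max(-17, 47, 49) = 49
k (Tomas): max(11, -49, 28) = 28
a (Yuki): min(49, 28) = 28
m (Tomas): max(22, -48) = 22
n (Tomas): max(25, 42) = 42
p (Tomas): max(40, 4, -24) = 40
b (Yuki): min(22, 42, 40) = 22
M1 (Tomas): max(28, 22) = 28
q (Tomas): max(40, -37, 9, -31) = 40
r (Tomas): max(-9, 32, 42) = 42
s (Tomas): max(47, 18, -29) = 47
t (Tomas): max(-14, -19, -22, 41) = 41
c (Yuki): min(40, 42, 47, 41) = 40
u (Tomas): max(-20, 24, 18) = 24
v (Tomas): max(23, 3) = 23
w (Tomas): max(-49, 25, -46) = 25
d (Yuki): min(24, 23, 25) = 23
x (Tomas): max(17, -21, -25, -12) = 17
y (Tomas): max(-9, -16) = -9
e (Yuki): min(17, -9) = -9
M2 (Tomas): max(40, 23, -9) = 40
z (Tomas): max(9, 25, -9, 42) = 42
aa (Tomas): max(36, 44, 26) = 44
ab (Tomas): max(33, -2) = 33
ac (Tomas): max(-40, 0, -21, -41) = 0
f (Yuki): min(42, 44, 33, 0) = 0
ad (Tomas): max(36, -7, -22, 50) = 50
ae (Tomas): max(34, 18, -2) = 34
af (Tomas): max(29, 20) = 29
g (Yuki): min(50, 34, 29) = 29
ag (Tomas): max(34, 32) = 34
ah (Tomas): max(-15, -19, 31, -27) = 31
h (Yuki): min(34, 31) = 31
M3 (Tomas): max(0, 29, 31) = 31
top (Yuki): min(28, 40, 31) = 28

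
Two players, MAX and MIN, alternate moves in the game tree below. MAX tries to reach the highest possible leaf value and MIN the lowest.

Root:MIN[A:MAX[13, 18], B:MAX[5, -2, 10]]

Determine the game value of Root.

10

A (MAX): max(13, 18) = 18
B (MAX): max(5, -2, 10) = 10
Root (MIN): min(18, 10) = 10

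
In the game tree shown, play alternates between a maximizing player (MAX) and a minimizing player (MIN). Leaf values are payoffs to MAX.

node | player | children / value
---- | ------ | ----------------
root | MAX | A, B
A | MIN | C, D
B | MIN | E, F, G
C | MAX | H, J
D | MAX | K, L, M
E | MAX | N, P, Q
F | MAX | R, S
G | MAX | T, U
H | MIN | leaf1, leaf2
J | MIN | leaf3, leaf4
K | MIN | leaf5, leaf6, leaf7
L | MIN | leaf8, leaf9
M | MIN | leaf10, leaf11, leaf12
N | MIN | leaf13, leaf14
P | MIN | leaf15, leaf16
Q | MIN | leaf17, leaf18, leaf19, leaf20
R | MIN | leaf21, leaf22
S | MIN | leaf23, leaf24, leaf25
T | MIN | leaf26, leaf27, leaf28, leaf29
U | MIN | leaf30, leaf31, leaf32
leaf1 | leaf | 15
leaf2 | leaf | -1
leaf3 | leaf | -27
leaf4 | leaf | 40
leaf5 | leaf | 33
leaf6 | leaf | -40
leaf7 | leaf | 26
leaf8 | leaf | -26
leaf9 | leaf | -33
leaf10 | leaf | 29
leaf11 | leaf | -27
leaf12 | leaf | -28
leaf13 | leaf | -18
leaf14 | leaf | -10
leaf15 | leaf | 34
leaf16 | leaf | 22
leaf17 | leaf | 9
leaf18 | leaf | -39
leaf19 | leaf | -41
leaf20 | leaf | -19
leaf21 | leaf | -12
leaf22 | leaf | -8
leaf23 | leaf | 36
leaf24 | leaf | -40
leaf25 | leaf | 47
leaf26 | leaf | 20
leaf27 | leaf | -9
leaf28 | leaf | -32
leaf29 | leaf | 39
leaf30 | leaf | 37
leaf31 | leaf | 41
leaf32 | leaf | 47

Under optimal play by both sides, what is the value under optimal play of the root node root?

H (MIN): min(15, -1) = -1
J (MIN): min(-27, 40) = -27
C (MAX): max(-1, -27) = -1
K (MIN): min(33, -40, 26) = -40
L (MIN): min(-26, -33) = -33
M (MIN): min(29, -27, -28) = -28
D (MAX): max(-40, -33, -28) = -28
A (MIN): min(-1, -28) = -28
N (MIN): min(-18, -10) = -18
P (MIN): min(34, 22) = 22
Q (MIN): min(9, -39, -41, -19) = -41
E (MAX): max(-18, 22, -41) = 22
R (MIN): min(-12, -8) = -12
S (MIN): min(36, -40, 47) = -40
F (MAX): max(-12, -40) = -12
T (MIN): min(20, -9, -32, 39) = -32
U (MIN): min(37, 41, 47) = 37
G (MAX): max(-32, 37) = 37
B (MIN): min(22, -12, 37) = -12
root (MAX): max(-28, -12) = -12

-12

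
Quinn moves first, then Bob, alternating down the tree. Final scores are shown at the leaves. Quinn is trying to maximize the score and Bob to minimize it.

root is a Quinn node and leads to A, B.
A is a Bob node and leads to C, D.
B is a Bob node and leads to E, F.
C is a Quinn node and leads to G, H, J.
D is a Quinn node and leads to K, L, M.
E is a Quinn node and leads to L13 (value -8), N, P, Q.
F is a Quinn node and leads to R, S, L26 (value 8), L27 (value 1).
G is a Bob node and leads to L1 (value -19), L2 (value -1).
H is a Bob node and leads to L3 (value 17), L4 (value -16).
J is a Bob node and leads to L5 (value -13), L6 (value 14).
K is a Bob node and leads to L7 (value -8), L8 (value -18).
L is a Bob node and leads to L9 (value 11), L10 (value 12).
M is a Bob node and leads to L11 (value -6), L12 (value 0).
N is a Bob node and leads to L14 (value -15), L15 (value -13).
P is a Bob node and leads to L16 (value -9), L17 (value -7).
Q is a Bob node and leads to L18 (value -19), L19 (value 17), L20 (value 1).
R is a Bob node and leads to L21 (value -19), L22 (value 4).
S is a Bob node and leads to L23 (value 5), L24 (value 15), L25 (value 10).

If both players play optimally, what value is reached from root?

-8

G (Bob): min(-19, -1) = -19
H (Bob): min(17, -16) = -16
J (Bob): min(-13, 14) = -13
C (Quinn): max(-19, -16, -13) = -13
K (Bob): min(-8, -18) = -18
L (Bob): min(11, 12) = 11
M (Bob): min(-6, 0) = -6
D (Quinn): max(-18, 11, -6) = 11
A (Bob): min(-13, 11) = -13
N (Bob): min(-15, -13) = -15
P (Bob): min(-9, -7) = -9
Q (Bob): min(-19, 17, 1) = -19
E (Quinn): max(-8, -15, -9, -19) = -8
R (Bob): min(-19, 4) = -19
S (Bob): min(5, 15, 10) = 5
F (Quinn): max(-19, 5, 8, 1) = 8
B (Bob): min(-8, 8) = -8
root (Quinn): max(-13, -8) = -8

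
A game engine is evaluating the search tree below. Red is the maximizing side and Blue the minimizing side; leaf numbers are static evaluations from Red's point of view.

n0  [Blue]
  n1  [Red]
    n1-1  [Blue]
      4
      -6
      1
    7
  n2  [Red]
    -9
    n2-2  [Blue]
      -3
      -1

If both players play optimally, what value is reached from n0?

-3

n1-1 (Blue): min(4, -6, 1) = -6
n1 (Red): max(-6, 7) = 7
n2-2 (Blue): min(-3, -1) = -3
n2 (Red): max(-9, -3) = -3
n0 (Blue): min(7, -3) = -3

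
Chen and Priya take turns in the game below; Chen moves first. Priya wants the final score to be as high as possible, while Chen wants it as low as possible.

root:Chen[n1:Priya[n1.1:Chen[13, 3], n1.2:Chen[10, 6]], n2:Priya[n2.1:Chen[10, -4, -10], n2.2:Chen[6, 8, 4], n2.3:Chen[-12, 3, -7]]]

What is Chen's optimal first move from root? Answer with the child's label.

n2

n1.1 (Chen): min(13, 3) = 3
n1.2 (Chen): min(10, 6) = 6
n1 (Priya): max(3, 6) = 6
n2.1 (Chen): min(10, -4, -10) = -10
n2.2 (Chen): min(6, 8, 4) = 4
n2.3 (Chen): min(-12, 3, -7) = -12
n2 (Priya): max(-10, 4, -12) = 4
root (Chen): min(6, 4) = 4
Chen at root wants the lowest of {n1=6, n2=4}, so chooses n2.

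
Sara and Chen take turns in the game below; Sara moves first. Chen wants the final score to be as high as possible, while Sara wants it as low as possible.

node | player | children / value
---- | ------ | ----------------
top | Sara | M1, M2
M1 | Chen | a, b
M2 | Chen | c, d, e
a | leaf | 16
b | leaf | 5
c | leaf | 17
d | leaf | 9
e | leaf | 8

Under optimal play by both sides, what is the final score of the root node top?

M1 (Chen): max(16, 5) = 16
M2 (Chen): max(17, 9, 8) = 17
top (Sara): min(16, 17) = 16

16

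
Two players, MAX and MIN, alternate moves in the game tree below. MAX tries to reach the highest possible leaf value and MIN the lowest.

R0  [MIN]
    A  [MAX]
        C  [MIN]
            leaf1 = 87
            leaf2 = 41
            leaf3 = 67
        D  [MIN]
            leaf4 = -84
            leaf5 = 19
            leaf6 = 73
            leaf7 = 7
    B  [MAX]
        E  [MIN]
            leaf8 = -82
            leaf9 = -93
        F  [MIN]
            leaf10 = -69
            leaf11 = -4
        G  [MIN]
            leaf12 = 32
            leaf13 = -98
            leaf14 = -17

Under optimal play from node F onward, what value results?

F (MIN): min(-69, -4) = -69

-69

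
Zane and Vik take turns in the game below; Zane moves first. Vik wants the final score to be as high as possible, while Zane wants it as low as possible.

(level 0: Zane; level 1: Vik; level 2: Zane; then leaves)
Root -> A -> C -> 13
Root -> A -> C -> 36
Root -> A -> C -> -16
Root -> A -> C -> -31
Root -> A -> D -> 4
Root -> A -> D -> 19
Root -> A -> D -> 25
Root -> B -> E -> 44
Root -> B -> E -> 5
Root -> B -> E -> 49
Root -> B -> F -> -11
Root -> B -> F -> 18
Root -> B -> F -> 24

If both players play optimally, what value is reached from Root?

4

C (Zane): min(13, 36, -16, -31) = -31
D (Zane): min(4, 19, 25) = 4
A (Vik): max(-31, 4) = 4
E (Zane): min(44, 5, 49) = 5
F (Zane): min(-11, 18, 24) = -11
B (Vik): max(5, -11) = 5
Root (Zane): min(4, 5) = 4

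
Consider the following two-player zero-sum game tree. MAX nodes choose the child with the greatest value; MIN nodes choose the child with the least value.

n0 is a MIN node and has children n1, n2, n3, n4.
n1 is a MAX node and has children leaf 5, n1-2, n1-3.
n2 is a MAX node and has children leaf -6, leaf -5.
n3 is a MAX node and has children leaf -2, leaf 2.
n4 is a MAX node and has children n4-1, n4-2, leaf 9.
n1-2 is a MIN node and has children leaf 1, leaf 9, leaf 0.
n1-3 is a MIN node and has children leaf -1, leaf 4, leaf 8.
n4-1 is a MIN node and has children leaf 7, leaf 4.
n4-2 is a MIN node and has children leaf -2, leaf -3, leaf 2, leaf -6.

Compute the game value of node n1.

5

n1-2 (MIN): min(1, 9, 0) = 0
n1-3 (MIN): min(-1, 4, 8) = -1
n1 (MAX): max(5, 0, -1) = 5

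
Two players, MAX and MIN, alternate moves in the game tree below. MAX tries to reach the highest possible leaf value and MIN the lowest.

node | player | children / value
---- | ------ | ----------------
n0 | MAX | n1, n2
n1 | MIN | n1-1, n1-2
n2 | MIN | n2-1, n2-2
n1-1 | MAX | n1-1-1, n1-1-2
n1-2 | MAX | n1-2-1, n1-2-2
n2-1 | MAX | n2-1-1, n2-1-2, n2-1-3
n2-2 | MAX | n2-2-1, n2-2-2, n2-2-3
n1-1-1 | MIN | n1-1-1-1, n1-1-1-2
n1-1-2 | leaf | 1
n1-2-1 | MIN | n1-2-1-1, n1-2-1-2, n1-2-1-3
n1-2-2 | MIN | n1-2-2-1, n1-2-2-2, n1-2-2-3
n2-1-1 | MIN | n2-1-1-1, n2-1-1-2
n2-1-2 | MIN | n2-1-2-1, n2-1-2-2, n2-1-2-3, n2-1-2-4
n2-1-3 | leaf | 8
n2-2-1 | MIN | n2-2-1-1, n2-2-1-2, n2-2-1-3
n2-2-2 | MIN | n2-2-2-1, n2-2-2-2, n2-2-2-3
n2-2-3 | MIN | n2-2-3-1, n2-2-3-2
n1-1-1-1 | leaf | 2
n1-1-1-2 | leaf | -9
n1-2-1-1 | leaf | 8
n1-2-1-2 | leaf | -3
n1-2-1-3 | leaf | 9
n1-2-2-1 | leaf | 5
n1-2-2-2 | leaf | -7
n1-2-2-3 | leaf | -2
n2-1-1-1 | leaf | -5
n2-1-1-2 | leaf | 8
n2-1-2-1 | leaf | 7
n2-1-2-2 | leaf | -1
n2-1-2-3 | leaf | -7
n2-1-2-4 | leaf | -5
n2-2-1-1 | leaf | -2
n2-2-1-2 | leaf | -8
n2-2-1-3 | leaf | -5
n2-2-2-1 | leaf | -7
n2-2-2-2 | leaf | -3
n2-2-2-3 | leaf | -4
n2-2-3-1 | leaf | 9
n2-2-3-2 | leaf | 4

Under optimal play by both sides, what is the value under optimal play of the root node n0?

n1-1-1 (MIN): min(2, -9) = -9
n1-1 (MAX): max(-9, 1) = 1
n1-2-1 (MIN): min(8, -3, 9) = -3
n1-2-2 (MIN): min(5, -7, -2) = -7
n1-2 (MAX): max(-3, -7) = -3
n1 (MIN): min(1, -3) = -3
n2-1-1 (MIN): min(-5, 8) = -5
n2-1-2 (MIN): min(7, -1, -7, -5) = -7
n2-1 (MAX): max(-5, -7, 8) = 8
n2-2-1 (MIN): min(-2, -8, -5) = -8
n2-2-2 (MIN): min(-7, -3, -4) = -7
n2-2-3 (MIN): min(9, 4) = 4
n2-2 (MAX): max(-8, -7, 4) = 4
n2 (MIN): min(8, 4) = 4
n0 (MAX): max(-3, 4) = 4

4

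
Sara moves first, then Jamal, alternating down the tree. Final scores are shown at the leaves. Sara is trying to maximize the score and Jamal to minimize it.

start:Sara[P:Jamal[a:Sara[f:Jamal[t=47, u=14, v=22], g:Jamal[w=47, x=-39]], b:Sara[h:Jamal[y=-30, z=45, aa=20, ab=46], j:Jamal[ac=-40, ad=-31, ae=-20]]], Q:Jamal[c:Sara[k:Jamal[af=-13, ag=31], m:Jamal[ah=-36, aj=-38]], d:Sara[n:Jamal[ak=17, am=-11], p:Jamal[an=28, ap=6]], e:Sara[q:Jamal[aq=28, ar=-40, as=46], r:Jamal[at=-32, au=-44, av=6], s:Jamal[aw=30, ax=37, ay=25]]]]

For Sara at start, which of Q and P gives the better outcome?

k (Jamal): min(-13, 31) = -13
m (Jamal): min(-36, -38) = -38
c (Sara): max(-13, -38) = -13
n (Jamal): min(17, -11) = -11
p (Jamal): min(28, 6) = 6
d (Sara): max(-11, 6) = 6
q (Jamal): min(28, -40, 46) = -40
r (Jamal): min(-32, -44, 6) = -44
s (Jamal): min(30, 37, 25) = 25
e (Sara): max(-40, -44, 25) = 25
Q (Jamal): min(-13, 6, 25) = -13
f (Jamal): min(47, 14, 22) = 14
g (Jamal): min(47, -39) = -39
a (Sara): max(14, -39) = 14
h (Jamal): min(-30, 45, 20, 46) = -30
j (Jamal): min(-40, -31, -20) = -40
b (Sara): max(-30, -40) = -30
P (Jamal): min(14, -30) = -30
Sara prefers the higher value; Q=-13, P=-30. Q is better since -13 > -30.

Q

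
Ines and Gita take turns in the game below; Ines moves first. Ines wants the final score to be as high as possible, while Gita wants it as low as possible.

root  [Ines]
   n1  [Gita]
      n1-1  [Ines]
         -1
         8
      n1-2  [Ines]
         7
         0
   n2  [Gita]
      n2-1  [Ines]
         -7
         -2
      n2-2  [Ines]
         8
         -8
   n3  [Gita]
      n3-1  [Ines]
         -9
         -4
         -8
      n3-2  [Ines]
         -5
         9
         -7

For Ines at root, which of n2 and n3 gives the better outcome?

n2-1 (Ines): max(-7, -2) = -2
n2-2 (Ines): max(8, -8) = 8
n2 (Gita): min(-2, 8) = -2
n3-1 (Ines): max(-9, -4, -8) = -4
n3-2 (Ines): max(-5, 9, -7) = 9
n3 (Gita): min(-4, 9) = -4
Ines prefers the higher value; n2=-2, n3=-4. n2 is better since -2 > -4.

n2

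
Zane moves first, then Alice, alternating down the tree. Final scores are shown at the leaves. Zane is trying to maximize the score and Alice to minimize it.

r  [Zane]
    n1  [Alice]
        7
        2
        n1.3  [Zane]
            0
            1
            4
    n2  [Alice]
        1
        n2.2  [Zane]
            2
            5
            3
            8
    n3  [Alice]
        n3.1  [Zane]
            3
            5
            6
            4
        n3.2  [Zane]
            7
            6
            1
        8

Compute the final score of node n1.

2

n1.3 (Zane): max(0, 1, 4) = 4
n1 (Alice): min(7, 2, 4) = 2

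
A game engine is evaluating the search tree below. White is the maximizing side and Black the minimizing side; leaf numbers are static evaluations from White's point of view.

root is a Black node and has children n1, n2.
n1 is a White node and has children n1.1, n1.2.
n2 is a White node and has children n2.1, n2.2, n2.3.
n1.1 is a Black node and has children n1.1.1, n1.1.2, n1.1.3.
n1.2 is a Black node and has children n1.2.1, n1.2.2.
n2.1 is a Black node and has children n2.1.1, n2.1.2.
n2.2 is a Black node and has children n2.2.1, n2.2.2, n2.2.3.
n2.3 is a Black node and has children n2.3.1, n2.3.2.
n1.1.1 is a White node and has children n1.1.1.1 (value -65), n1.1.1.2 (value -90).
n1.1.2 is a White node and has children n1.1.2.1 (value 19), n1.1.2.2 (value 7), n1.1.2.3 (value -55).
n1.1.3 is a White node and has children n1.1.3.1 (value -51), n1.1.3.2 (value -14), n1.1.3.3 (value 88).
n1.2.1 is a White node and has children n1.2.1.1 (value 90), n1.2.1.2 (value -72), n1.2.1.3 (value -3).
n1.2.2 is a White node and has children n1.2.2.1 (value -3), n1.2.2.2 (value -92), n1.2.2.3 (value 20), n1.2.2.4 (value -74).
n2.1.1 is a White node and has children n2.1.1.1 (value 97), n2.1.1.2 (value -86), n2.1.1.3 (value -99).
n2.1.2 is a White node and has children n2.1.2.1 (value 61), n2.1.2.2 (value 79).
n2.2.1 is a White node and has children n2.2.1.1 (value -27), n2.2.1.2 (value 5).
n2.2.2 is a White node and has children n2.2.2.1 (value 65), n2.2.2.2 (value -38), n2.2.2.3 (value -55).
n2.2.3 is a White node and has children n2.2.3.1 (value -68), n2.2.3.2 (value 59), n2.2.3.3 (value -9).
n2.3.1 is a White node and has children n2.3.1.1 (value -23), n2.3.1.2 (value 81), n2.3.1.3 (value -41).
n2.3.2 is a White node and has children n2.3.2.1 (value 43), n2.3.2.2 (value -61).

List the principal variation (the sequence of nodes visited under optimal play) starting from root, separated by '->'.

root -> n1 -> n1.2 -> n1.2.2 -> n1.2.2.3

n1.1.1 (White): max(-65, -90) = -65
n1.1.2 (White): max(19, 7, -55) = 19
n1.1.3 (White): max(-51, -14, 88) = 88
n1.1 (Black): min(-65, 19, 88) = -65
n1.2.1 (White): max(90, -72, -3) = 90
n1.2.2 (White): max(-3, -92, 20, -74) = 20
n1.2 (Black): min(90, 20) = 20
n1 (White): max(-65, 20) = 20
n2.1.1 (White): max(97, -86, -99) = 97
n2.1.2 (White): max(61, 79) = 79
n2.1 (Black): min(97, 79) = 79
n2.2.1 (White): max(-27, 5) = 5
n2.2.2 (White): max(65, -38, -55) = 65
n2.2.3 (White): max(-68, 59, -9) = 59
n2.2 (Black): min(5, 65, 59) = 5
n2.3.1 (White): max(-23, 81, -41) = 81
n2.3.2 (White): max(43, -61) = 43
n2.3 (Black): min(81, 43) = 43
n2 (White): max(79, 5, 43) = 79
root (Black): min(20, 79) = 20
At root, Black picks n1 (lowest: 20).
At n1, White picks n1.2 (highest: 20).
At n1.2, Black picks n1.2.2 (lowest: 20).
At n1.2.2, White picks n1.2.2.3 (highest: 20).
Terminal value 20.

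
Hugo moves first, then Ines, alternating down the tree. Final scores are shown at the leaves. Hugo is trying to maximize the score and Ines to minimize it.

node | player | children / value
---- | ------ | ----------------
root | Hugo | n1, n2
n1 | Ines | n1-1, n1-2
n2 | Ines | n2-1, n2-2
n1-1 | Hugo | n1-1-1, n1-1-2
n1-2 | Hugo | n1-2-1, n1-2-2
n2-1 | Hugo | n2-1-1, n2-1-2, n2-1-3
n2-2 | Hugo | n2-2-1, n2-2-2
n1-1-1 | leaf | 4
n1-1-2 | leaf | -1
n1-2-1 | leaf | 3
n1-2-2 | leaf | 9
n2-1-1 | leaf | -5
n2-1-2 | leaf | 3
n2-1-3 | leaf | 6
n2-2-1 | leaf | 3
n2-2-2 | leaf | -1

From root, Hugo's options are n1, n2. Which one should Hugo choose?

n1

n1-1 (Hugo): max(4, -1) = 4
n1-2 (Hugo): max(3, 9) = 9
n1 (Ines): min(4, 9) = 4
n2-1 (Hugo): max(-5, 3, 6) = 6
n2-2 (Hugo): max(3, -1) = 3
n2 (Ines): min(6, 3) = 3
root (Hugo): max(4, 3) = 4
Hugo at root wants the highest of {n1=4, n2=3}, so chooses n1.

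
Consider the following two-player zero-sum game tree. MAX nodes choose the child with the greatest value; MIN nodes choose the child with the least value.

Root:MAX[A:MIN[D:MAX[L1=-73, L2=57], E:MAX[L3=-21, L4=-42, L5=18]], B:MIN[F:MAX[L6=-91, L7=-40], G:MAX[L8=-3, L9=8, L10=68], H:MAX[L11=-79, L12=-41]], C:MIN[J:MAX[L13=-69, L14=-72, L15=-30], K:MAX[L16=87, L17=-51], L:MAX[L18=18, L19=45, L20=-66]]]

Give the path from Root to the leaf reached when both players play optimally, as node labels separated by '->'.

D (MAX): max(-73, 57) = 57
E (MAX): max(-21, -42, 18) = 18
A (MIN): min(57, 18) = 18
F (MAX): max(-91, -40) = -40
G (MAX): max(-3, 8, 68) = 68
H (MAX): max(-79, -41) = -41
B (MIN): min(-40, 68, -41) = -41
J (MAX): max(-69, -72, -30) = -30
K (MAX): max(87, -51) = 87
L (MAX): max(18, 45, -66) = 45
C (MIN): min(-30, 87, 45) = -30
Root (MAX): max(18, -41, -30) = 18
At Root, MAX picks A (highest: 18).
At A, MIN picks E (lowest: 18).
At E, MAX picks L5 (highest: 18).
Terminal value 18.

Root -> A -> E -> L5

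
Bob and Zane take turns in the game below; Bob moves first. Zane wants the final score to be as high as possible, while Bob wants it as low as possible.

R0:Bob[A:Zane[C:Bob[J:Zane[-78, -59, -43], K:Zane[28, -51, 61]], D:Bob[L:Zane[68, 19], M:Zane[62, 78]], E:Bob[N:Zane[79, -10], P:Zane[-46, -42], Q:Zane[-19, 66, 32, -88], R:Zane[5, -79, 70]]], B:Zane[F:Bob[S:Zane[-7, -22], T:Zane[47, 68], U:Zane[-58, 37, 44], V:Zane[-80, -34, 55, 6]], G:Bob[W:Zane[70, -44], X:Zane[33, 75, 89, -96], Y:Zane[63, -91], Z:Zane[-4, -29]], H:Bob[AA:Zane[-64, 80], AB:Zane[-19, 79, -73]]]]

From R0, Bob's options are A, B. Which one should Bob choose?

A

J (Zane): max(-78, -59, -43) = -43
K (Zane): max(28, -51, 61) = 61
C (Bob): min(-43, 61) = -43
L (Zane): max(68, 19) = 68
M (Zane): max(62, 78) = 78
D (Bob): min(68, 78) = 68
N (Zane): max(79, -10) = 79
P (Zane): max(-46, -42) = -42
Q (Zane): max(-19, 66, 32, -88) = 66
R (Zane): max(5, -79, 70) = 70
E (Bob): min(79, -42, 66, 70) = -42
A (Zane): max(-43, 68, -42) = 68
S (Zane): max(-7, -22) = -7
T (Zane): max(47, 68) = 68
U (Zane): max(-58, 37, 44) = 44
V (Zane): max(-80, -34, 55, 6) = 55
F (Bob): min(-7, 68, 44, 55) = -7
W (Zane): max(70, -44) = 70
X (Zane): max(33, 75, 89, -96) = 89
Y (Zane): max(63, -91) = 63
Z (Zane): max(-4, -29) = -4
G (Bob): min(70, 89, 63, -4) = -4
AA (Zane): max(-64, 80) = 80
AB (Zane): max(-19, 79, -73) = 79
H (Bob): min(80, 79) = 79
B (Zane): max(-7, -4, 79) = 79
R0 (Bob): min(68, 79) = 68
Bob at R0 wants the lowest of {A=68, B=79}, so chooses A.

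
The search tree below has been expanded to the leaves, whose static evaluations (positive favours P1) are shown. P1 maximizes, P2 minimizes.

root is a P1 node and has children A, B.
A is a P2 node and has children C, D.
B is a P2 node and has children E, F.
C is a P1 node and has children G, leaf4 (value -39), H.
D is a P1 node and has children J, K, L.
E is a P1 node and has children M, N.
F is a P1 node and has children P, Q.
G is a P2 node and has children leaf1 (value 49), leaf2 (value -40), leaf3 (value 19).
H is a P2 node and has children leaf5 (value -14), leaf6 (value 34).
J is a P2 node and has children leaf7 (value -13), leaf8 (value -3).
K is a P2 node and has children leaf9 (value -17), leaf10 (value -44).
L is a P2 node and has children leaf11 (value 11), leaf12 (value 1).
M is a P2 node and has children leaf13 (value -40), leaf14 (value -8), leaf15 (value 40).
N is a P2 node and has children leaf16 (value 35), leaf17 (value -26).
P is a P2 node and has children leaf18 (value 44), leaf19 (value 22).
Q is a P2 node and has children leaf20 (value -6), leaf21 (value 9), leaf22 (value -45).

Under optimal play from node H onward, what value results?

-14

H (P2): min(-14, 34) = -14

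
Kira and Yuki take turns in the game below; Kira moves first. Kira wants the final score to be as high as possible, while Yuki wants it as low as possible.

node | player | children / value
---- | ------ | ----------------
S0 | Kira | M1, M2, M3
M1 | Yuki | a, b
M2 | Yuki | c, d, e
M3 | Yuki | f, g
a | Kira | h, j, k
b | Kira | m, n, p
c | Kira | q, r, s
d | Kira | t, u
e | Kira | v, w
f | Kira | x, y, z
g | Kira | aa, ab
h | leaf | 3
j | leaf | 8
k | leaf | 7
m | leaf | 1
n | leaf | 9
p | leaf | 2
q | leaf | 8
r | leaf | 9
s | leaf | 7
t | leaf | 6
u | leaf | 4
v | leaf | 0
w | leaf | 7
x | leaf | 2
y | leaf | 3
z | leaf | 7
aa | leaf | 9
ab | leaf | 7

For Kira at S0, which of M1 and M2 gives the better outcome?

M1

a (Kira): max(3, 8, 7) = 8
b (Kira): max(1, 9, 2) = 9
M1 (Yuki): min(8, 9) = 8
c (Kira): max(8, 9, 7) = 9
d (Kira): max(6, 4) = 6
e (Kira): max(0, 7) = 7
M2 (Yuki): min(9, 6, 7) = 6
Kira prefers the higher value; M1=8, M2=6. M1 is better since 8 > 6.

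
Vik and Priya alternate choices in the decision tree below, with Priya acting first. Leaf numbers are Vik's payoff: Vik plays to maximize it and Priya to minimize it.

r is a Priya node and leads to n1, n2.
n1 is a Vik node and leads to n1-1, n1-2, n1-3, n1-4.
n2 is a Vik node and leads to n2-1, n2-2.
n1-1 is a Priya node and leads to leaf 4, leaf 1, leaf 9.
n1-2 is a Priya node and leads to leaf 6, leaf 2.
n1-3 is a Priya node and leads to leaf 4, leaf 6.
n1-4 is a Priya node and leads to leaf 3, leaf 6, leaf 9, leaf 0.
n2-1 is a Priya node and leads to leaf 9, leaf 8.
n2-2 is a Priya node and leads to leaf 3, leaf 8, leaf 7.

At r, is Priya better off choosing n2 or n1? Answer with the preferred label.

n1

n2-1 (Priya): min(9, 8) = 8
n2-2 (Priya): min(3, 8, 7) = 3
n2 (Vik): max(8, 3) = 8
n1-1 (Priya): min(4, 1, 9) = 1
n1-2 (Priya): min(6, 2) = 2
n1-3 (Priya): min(4, 6) = 4
n1-4 (Priya): min(3, 6, 9, 0) = 0
n1 (Vik): max(1, 2, 4, 0) = 4
Priya prefers the lower value; n2=8, n1=4. n1 is better since 4 < 8.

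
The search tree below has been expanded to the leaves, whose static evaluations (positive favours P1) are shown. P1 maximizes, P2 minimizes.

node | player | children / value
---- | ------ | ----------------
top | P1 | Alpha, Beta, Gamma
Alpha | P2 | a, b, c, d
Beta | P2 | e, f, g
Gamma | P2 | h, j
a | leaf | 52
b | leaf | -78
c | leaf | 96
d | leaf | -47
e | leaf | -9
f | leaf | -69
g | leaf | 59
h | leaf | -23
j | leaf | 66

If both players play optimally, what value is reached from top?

Alpha (P2): min(52, -78, 96, -47) = -78
Beta (P2): min(-9, -69, 59) = -69
Gamma (P2): min(-23, 66) = -23
top (P1): max(-78, -69, -23) = -23

-23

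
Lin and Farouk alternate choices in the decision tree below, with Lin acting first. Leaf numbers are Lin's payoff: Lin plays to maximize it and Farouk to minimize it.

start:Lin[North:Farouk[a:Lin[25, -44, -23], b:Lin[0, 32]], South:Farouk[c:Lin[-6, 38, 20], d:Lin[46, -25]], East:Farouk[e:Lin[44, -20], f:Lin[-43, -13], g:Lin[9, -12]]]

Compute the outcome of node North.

25

a (Lin): max(25, -44, -23) = 25
b (Lin): max(0, 32) = 32
North (Farouk): min(25, 32) = 25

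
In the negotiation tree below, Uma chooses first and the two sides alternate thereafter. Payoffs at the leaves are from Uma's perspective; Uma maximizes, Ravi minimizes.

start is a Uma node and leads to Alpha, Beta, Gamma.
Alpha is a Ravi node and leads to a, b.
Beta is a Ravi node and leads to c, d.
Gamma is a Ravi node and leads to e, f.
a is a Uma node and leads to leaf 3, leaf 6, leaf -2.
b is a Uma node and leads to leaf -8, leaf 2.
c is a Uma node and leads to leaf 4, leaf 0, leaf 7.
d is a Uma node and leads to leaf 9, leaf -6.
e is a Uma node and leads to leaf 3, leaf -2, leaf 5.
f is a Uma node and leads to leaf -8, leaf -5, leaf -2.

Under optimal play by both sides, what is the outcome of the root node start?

a (Uma): max(3, 6, -2) = 6
b (Uma): max(-8, 2) = 2
Alpha (Ravi): min(6, 2) = 2
c (Uma): max(4, 0, 7) = 7
d (Uma): max(9, -6) = 9
Beta (Ravi): min(7, 9) = 7
e (Uma): max(3, -2, 5) = 5
f (Uma): max(-8, -5, -2) = -2
Gamma (Ravi): min(5, -2) = -2
start (Uma): max(2, 7, -2) = 7

7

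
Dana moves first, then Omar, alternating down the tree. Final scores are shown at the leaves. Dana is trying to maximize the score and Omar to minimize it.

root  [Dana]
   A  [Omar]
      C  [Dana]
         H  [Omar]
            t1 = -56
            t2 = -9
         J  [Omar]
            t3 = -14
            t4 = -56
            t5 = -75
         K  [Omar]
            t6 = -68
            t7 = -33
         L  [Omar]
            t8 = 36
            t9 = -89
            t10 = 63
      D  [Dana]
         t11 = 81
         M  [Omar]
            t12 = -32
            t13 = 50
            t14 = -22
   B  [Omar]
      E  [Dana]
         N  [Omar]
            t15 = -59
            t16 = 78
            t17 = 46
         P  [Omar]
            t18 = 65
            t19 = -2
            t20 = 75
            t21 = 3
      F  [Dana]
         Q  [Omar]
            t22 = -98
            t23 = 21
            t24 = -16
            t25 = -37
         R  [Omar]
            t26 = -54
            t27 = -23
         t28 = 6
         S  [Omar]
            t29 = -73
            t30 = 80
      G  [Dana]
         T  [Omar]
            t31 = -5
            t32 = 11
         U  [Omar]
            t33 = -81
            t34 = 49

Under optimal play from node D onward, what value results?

M (Omar): min(-32, 50, -22) = -32
D (Dana): max(81, -32) = 81

81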